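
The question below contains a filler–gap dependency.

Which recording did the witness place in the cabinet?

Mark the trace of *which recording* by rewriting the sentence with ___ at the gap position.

In situ: The witness did place which recording in the cabinet.
'which recording' functions as the direct object of 'place'. The gap is right after 'place'.

Which recording did the witness place ___ in the cabinet?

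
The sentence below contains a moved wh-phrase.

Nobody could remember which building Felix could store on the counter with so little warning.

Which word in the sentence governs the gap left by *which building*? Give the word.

store

Before movement: Felix could store which building on the counter with so little warning.
'which building' functions as the direct object of 'store'. Fronting leaves a gap immediately after 'store':
Nobody could remember which building Felix could store ___ on the counter with so little warning.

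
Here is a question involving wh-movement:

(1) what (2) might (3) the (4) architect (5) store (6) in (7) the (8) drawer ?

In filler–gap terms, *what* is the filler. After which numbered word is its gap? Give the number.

Pre-movement form: The architect might store what in the drawer.
'what' functions as the direct object of 'store'. Fronting leaves a gap immediately after 'store':
What might the architect store ___ in the drawer?
'store' is word 5.

5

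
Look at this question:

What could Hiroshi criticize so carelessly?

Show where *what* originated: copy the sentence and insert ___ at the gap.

In situ: Hiroshi could criticize what so carelessly.
'what' is the direct object of 'criticize'. The gap is right after 'criticize'.

What could Hiroshi criticize ___ so carelessly?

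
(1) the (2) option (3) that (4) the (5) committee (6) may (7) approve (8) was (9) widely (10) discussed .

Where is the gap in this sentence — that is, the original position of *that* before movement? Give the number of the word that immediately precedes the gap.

'that' is the direct object of 'approve'. It moves to the left edge, and the trace sits right after 'approve':
The option that the committee may approve ___ was widely discussed.
'approve' is word 7.

7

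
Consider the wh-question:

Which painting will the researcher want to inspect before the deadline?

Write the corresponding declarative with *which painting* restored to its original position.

The researcher will want to inspect which painting before the deadline.

The filler 'which painting' is interpreted as the direct object of 'inspect'. It moves to the left edge, and the trace sits right after 'inspect':
Which painting will the researcher want to inspect ___ before the deadline?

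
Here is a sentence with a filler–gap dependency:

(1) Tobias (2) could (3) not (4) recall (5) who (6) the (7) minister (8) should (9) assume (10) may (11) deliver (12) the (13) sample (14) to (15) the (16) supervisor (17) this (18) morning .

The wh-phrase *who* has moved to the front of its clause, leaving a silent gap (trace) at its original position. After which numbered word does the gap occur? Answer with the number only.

9

Before movement: The minister should assume who may deliver the sample to the supervisor this morning.
'who' is the subject of the clause embedded under 'assume'. Wh-movement fronts it, leaving a gap right after 'assume':
Tobias could not recall who the minister should assume ___ may deliver the sample to the supervisor this morning.
'assume' is word 9.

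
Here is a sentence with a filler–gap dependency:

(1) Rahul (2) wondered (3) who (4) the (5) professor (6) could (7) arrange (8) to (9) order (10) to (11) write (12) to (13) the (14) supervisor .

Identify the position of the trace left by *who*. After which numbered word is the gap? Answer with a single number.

Before movement: The professor could arrange to order who to write to the supervisor.
The filler 'who' is interpreted as the direct object of 'order'. Fronting leaves a gap immediately after 'order':
Rahul wondered who the professor could arrange to order ___ to write to the supervisor.
'order' is word 9.

9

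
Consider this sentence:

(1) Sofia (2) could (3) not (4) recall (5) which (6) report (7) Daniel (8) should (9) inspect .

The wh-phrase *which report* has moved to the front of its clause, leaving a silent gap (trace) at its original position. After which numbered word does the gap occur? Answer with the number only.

9

Before movement: Daniel should inspect which report.
'which report' functions as the direct object of 'inspect'. It moves to the left edge, and the trace sits right after 'inspect':
Sofia could not recall which report Daniel should inspect ___.
'inspect' is word 9.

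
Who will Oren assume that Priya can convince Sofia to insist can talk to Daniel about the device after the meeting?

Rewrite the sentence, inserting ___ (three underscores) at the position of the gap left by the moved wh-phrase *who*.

Underlying clause: Oren will assume that Priya can convince Sofia to insist who can talk to Daniel about the device after the meeting.
The filler 'who' is interpreted as the subject of the clause embedded under 'insist'. The gap is right after 'insist'.

Who will Oren assume that Priya can convince Sofia to insist ___ can talk to Daniel about the device after the meeting?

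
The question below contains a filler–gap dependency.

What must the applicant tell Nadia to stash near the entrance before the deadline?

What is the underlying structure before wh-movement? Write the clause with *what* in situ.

The applicant must tell Nadia to stash what near the entrance before the deadline.

The filler 'what' is interpreted as the direct object of 'stash'. It moves to the left edge, and the trace sits right after 'stash':
What must the applicant tell Nadia to stash ___ near the entrance before the deadline?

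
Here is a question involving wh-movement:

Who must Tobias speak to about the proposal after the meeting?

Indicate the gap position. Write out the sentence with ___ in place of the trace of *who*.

In situ: Tobias must speak to who about the proposal after the meeting.
'who' functions as the object of the preposition 'to'. The gap is right after 'to'.

Who must Tobias speak to ___ about the proposal after the meeting?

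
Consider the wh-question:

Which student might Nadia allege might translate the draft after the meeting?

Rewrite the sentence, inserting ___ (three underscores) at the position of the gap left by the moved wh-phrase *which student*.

Which student might Nadia allege ___ might translate the draft after the meeting?

Before movement: Nadia might allege which student might translate the draft after the meeting.
'which student' is the subject of the clause embedded under 'allege'. The gap is right after 'allege'.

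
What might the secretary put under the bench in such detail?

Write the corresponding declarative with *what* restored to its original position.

The filler 'what' is interpreted as the direct object of 'put'. Fronting leaves a gap immediately after 'put':
What might the secretary put ___ under the bench in such detail?

The secretary might put what under the bench in such detail.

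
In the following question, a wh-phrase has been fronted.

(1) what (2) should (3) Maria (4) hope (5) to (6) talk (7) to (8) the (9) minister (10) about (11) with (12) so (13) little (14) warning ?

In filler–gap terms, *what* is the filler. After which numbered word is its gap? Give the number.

Before movement: Maria should hope to talk to the minister about what with so little warning.
'what' functions as the object of the preposition 'about'. Fronting leaves a gap immediately after 'about':
What should Maria hope to talk to the minister about ___ with so little warning?
'about' is word 10.

10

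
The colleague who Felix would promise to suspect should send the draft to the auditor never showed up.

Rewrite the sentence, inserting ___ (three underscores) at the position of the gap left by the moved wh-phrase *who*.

The colleague who Felix would promise to suspect ___ should send the draft to the auditor never showed up.

'who' is the subject of the clause embedded under 'suspect'. The gap is right after 'suspect'.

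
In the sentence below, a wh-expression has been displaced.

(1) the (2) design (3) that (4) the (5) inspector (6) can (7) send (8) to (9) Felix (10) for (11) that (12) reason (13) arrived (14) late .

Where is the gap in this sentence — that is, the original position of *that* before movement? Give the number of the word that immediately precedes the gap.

The filler 'that' is interpreted as the direct object of 'send'. Wh-movement fronts it, leaving a gap right after 'send':
The design that the inspector can send ___ to Felix for that reason arrived late.
'send' is word 7.

7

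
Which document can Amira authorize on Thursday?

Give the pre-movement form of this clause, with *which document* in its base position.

Amira can authorize which document on Thursday.

The filler 'which document' is interpreted as the direct object of 'authorize'. It moves to the left edge, and the trace sits right after 'authorize':
Which document can Amira authorize ___ on Thursday?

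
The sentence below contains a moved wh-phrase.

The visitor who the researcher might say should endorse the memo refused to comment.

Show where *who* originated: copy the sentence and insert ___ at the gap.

The visitor who the researcher might say ___ should endorse the memo refused to comment.

The filler 'who' is interpreted as the subject of the clause embedded under 'say'. The gap is right after 'say'.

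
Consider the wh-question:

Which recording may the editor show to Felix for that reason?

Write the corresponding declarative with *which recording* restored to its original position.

The editor may show which recording to Felix for that reason.

'which recording' functions as the direct object of 'show'. It moves to the left edge, and the trace sits right after 'show':
Which recording may the editor show ___ to Felix for that reason?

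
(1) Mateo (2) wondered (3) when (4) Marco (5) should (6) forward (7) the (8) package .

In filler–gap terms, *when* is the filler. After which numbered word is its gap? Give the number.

8

Pre-movement form: Marco should forward the package when.
'when' functions as the temporal adjunct. Fronting leaves a gap immediately after 'package':
Mateo wondered when Marco should forward the package ___.
'package' is word 8.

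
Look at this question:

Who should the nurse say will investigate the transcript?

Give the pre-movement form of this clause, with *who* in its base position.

The nurse should say who will investigate the transcript.

The filler 'who' is interpreted as the subject of the clause embedded under 'say'. It moves to the left edge, and the trace sits right after 'say':
Who should the nurse say ___ will investigate the transcript?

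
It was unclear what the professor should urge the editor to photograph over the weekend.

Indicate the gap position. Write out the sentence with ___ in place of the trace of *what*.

Before movement: The professor should urge the editor to photograph what over the weekend.
'what' is the direct object of 'photograph'. The gap is right after 'photograph'.

It was unclear what the professor should urge the editor to photograph ___ over the weekend.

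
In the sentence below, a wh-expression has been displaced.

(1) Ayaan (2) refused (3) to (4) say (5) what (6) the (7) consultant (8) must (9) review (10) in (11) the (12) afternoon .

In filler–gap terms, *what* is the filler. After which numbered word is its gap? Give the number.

In situ: The consultant must review what in the afternoon.
'what' is the direct object of 'review'. Fronting leaves a gap immediately after 'review':
Ayaan refused to say what the consultant must review ___ in the afternoon.
'review' is word 9.

9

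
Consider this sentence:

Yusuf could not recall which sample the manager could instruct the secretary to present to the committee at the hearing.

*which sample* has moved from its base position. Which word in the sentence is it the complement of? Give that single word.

present

Pre-movement form: The manager could instruct the secretary to present which sample to the committee at the hearing.
The filler 'which sample' is interpreted as the direct object of 'present'. It moves to the left edge, and the trace sits right after 'present':
Yusuf could not recall which sample the manager could instruct the secretary to present ___ to the committee at the hearing.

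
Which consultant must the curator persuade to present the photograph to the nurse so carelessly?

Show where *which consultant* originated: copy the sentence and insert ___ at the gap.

In situ: The curator must persuade which consultant to present the photograph to the nurse so carelessly.
'which consultant' functions as the direct object of 'persuade'. The gap is right after 'persuade'.

Which consultant must the curator persuade ___ to present the photograph to the nurse so carelessly?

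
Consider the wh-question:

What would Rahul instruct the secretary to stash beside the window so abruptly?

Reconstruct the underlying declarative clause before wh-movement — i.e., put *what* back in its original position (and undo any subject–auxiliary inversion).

'what' functions as the direct object of 'stash'. Fronting leaves a gap immediately after 'stash':
What would Rahul instruct the secretary to stash ___ beside the window so abruptly?

Rahul would instruct the secretary to stash what beside the window so abruptly.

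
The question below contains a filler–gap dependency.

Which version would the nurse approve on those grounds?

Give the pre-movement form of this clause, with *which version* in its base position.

The nurse would approve which version on those grounds.

'which version' is the direct object of 'approve'. Fronting leaves a gap immediately after 'approve':
Which version would the nurse approve ___ on those grounds?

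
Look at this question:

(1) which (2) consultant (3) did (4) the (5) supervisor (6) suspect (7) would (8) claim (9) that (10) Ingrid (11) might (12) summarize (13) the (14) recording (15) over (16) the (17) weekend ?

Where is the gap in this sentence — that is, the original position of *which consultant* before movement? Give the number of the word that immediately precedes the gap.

Underlying clause: The supervisor did suspect which consultant would claim that Ingrid might summarize the recording over the weekend.
'which consultant' functions as the subject of the clause embedded under 'suspect'. Wh-movement fronts it, leaving a gap right after 'suspect':
Which consultant did the supervisor suspect ___ would claim that Ingrid might summarize the recording over the weekend?
'suspect' is word 6.

6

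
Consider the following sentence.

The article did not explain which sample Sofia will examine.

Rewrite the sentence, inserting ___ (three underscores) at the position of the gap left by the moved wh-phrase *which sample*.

The article did not explain which sample Sofia will examine ___.

Pre-movement form: Sofia will examine which sample.
The filler 'which sample' is interpreted as the direct object of 'examine'. The gap is right after 'examine'.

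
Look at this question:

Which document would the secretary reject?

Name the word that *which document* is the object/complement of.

Underlying clause: The secretary would reject which document.
The filler 'which document' is interpreted as the direct object of 'reject'. Wh-movement fronts it, leaving a gap right after 'reject':
Which document would the secretary reject ___?

reject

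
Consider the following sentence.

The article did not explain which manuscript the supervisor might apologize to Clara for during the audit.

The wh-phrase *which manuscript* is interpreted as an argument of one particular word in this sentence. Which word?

for

In situ: The supervisor might apologize to Clara for which manuscript during the audit.
'which manuscript' is the object of the preposition 'for'. Wh-movement fronts it, leaving a gap right after 'for':
The article did not explain which manuscript the supervisor might apologize to Clara for ___ during the audit.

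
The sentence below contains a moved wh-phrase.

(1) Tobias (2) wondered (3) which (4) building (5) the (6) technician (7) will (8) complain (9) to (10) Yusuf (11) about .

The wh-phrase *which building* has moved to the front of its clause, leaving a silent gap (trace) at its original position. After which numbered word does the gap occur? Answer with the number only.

11

Underlying clause: The technician will complain to Yusuf about which building.
'which building' is the object of the preposition 'about'. Wh-movement fronts it, leaving a gap right after 'about':
Tobias wondered which building the technician will complain to Yusuf about ___.
'about' is word 11.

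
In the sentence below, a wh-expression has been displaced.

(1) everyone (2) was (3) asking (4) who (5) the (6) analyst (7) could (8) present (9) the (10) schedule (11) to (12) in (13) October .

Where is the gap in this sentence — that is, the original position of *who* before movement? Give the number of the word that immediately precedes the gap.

11

In situ: The analyst could present the schedule to who in October.
'who' is the object of the preposition 'to' (recipient of 'present'). Fronting leaves a gap immediately after 'to':
Everyone was asking who the analyst could present the schedule to ___ in October.
'to' is word 11.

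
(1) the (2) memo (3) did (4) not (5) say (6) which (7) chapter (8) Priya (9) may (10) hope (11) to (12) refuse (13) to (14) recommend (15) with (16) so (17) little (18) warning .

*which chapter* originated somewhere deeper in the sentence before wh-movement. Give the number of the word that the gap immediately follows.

14

Pre-movement form: Priya may hope to refuse to recommend which chapter with so little warning.
'which chapter' is the direct object of 'recommend'. Fronting leaves a gap immediately after 'recommend':
The memo did not say which chapter Priya may hope to refuse to recommend ___ with so little warning.
'recommend' is word 14.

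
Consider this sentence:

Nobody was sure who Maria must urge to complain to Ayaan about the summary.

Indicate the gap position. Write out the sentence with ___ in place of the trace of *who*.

Pre-movement form: Maria must urge who to complain to Ayaan about the summary.
'who' functions as the direct object of 'urge'. The gap is right after 'urge'.

Nobody was sure who Maria must urge ___ to complain to Ayaan about the summary.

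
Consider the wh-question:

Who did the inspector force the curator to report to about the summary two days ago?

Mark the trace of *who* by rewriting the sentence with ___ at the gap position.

Who did the inspector force the curator to report to ___ about the summary two days ago?

Before movement: The inspector did force the curator to report to who about the summary two days ago.
'who' is the object of the preposition 'to'. The gap is right after 'to'.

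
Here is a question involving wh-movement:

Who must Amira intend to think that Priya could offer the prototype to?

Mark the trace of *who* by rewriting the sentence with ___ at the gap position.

In situ: Amira must intend to think that Priya could offer the prototype to who.
'who' functions as the object of the preposition 'to' (recipient of 'offer'). The gap is right after 'to'.

Who must Amira intend to think that Priya could offer the prototype to ___?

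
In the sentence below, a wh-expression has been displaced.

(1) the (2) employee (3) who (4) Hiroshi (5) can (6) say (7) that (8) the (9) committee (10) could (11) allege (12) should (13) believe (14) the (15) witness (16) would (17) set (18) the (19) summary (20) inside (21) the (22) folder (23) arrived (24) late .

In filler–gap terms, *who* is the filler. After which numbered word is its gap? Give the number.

11

'who' is the subject of the clause embedded under 'allege'. Wh-movement fronts it, leaving a gap right after 'allege':
The employee who Hiroshi can say that the committee could allege ___ should believe the witness would set the summary inside the folder arrived late.
'allege' is word 11.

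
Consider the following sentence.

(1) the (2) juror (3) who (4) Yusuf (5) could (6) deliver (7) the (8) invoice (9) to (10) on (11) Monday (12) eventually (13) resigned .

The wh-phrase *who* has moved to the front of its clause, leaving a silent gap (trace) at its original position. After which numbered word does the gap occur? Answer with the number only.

'who' functions as the object of the preposition 'to' (recipient of 'deliver'). It moves to the left edge, and the trace sits right after 'to':
The juror who Yusuf could deliver the invoice to ___ on Monday eventually resigned.
'to' is word 9.

9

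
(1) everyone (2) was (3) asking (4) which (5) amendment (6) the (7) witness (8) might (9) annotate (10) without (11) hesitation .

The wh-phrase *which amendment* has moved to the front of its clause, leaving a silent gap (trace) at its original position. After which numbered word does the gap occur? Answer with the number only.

9

Pre-movement form: The witness might annotate which amendment without hesitation.
'which amendment' functions as the direct object of 'annotate'. It moves to the left edge, and the trace sits right after 'annotate':
Everyone was asking which amendment the witness might annotate ___ without hesitation.
'annotate' is word 9.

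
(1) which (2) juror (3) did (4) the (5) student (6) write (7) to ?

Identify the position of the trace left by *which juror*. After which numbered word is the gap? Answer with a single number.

Underlying clause: The student did write to which juror.
'which juror' is the object of the preposition 'to'. It moves to the left edge, and the trace sits right after 'to':
Which juror did the student write to ___?
'to' is word 7.

7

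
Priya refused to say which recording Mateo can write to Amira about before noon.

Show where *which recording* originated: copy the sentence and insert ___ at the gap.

Underlying clause: Mateo can write to Amira about which recording before noon.
'which recording' functions as the object of the preposition 'about'. The gap is right after 'about'.

Priya refused to say which recording Mateo can write to Amira about ___ before noon.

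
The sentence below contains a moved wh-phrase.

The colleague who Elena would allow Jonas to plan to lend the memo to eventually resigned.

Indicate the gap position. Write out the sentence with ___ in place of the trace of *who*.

The colleague who Elena would allow Jonas to plan to lend the memo to ___ eventually resigned.

'who' functions as the object of the preposition 'to' (recipient of 'lend'). The gap is right after 'to'.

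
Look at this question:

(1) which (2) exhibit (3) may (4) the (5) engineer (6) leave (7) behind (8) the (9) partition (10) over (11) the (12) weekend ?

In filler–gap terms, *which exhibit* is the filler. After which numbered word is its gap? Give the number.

Before movement: The engineer may leave which exhibit behind the partition over the weekend.
'which exhibit' is the direct object of 'leave'. Fronting leaves a gap immediately after 'leave':
Which exhibit may the engineer leave ___ behind the partition over the weekend?
'leave' is word 6.

6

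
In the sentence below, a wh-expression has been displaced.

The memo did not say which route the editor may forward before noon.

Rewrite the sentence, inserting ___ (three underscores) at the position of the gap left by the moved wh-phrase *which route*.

Before movement: The editor may forward which route before noon.
'which route' is the direct object of 'forward'. The gap is right after 'forward'.

The memo did not say which route the editor may forward ___ before noon.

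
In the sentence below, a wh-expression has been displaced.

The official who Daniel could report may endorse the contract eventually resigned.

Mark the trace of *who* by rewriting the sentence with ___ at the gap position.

The filler 'who' is interpreted as the subject of the clause embedded under 'report'. The gap is right after 'report'.

The official who Daniel could report ___ may endorse the contract eventually resigned.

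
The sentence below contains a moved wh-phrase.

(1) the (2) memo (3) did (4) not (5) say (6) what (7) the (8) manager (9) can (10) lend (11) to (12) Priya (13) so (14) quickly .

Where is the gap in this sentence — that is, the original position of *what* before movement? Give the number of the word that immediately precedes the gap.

10

Before movement: The manager can lend what to Priya so quickly.
'what' functions as the direct object of 'lend'. Fronting leaves a gap immediately after 'lend':
The memo did not say what the manager can lend ___ to Priya so quickly.
'lend' is word 10.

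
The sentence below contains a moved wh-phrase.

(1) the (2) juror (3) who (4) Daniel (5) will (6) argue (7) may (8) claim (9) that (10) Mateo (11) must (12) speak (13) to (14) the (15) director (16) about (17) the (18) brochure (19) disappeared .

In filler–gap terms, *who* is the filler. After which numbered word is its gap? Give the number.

'who' is the subject of the clause embedded under 'argue'. Fronting leaves a gap immediately after 'argue':
The juror who Daniel will argue ___ may claim that Mateo must speak to the director about the brochure disappeared.
'argue' is word 6.

6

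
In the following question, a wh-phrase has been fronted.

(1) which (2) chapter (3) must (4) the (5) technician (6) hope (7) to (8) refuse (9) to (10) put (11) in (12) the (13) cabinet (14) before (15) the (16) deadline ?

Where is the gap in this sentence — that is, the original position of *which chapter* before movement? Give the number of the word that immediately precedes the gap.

In situ: The technician must hope to refuse to put which chapter in the cabinet before the deadline.
'which chapter' functions as the direct object of 'put'. Wh-movement fronts it, leaving a gap right after 'put':
Which chapter must the technician hope to refuse to put ___ in the cabinet before the deadline?
'put' is word 10.

10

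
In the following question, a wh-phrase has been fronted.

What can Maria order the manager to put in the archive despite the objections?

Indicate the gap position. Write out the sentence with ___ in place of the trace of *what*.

Before movement: Maria can order the manager to put what in the archive despite the objections.
The filler 'what' is interpreted as the direct object of 'put'. The gap is right after 'put'.

What can Maria order the manager to put ___ in the archive despite the objections?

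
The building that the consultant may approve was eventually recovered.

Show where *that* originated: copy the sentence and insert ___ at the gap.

'that' functions as the direct object of 'approve'. The gap is right after 'approve'.

The building that the consultant may approve ___ was eventually recovered.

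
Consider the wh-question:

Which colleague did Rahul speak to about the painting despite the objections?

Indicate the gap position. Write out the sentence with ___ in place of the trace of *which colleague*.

Which colleague did Rahul speak to ___ about the painting despite the objections?

In situ: Rahul did speak to which colleague about the painting despite the objections.
'which colleague' is the object of the preposition 'to'. The gap is right after 'to'.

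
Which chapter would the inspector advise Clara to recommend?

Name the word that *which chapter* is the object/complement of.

Pre-movement form: The inspector would advise Clara to recommend which chapter.
'which chapter' functions as the direct object of 'recommend'. It moves to the left edge, and the trace sits right after 'recommend':
Which chapter would the inspector advise Clara to recommend ___?

recommend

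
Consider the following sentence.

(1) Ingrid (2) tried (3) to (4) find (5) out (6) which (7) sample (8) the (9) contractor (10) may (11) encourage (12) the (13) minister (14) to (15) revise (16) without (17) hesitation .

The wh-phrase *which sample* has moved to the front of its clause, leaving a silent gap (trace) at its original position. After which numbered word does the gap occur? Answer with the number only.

In situ: The contractor may encourage the minister to revise which sample without hesitation.
'which sample' functions as the direct object of 'revise'. It moves to the left edge, and the trace sits right after 'revise':
Ingrid tried to find out which sample the contractor may encourage the minister to revise ___ without hesitation.
'revise' is word 15.

15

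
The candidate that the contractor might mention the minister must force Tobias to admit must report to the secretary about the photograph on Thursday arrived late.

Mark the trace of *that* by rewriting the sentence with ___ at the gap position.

The candidate that the contractor might mention the minister must force Tobias to admit ___ must report to the secretary about the photograph on Thursday arrived late.

'that' is the subject of the clause embedded under 'admit'. The gap is right after 'admit'.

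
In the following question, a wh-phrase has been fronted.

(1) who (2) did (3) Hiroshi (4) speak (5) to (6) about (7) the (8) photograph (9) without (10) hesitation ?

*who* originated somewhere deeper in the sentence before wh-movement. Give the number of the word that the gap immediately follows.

In situ: Hiroshi did speak to who about the photograph without hesitation.
The filler 'who' is interpreted as the object of the preposition 'to'. It moves to the left edge, and the trace sits right after 'to':
Who did Hiroshi speak to ___ about the photograph without hesitation?
'to' is word 5.

5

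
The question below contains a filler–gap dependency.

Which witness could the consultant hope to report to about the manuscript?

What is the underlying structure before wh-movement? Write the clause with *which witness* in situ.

'which witness' is the object of the preposition 'to'. Wh-movement fronts it, leaving a gap right after 'to':
Which witness could the consultant hope to report to ___ about the manuscript?

The consultant could hope to report to which witness about the manuscript.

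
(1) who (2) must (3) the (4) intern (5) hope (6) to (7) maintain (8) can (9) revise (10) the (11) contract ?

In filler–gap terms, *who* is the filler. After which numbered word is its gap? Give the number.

Pre-movement form: The intern must hope to maintain who can revise the contract.
'who' is the subject of the clause embedded under 'maintain'. Wh-movement fronts it, leaving a gap right after 'maintain':
Who must the intern hope to maintain ___ can revise the contract?
'maintain' is word 7.

7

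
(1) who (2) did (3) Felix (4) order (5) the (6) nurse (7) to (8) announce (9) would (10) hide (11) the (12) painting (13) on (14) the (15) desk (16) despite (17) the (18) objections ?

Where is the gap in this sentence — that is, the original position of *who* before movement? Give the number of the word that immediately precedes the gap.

8

Before movement: Felix did order the nurse to announce who would hide the painting on the desk despite the objections.
'who' functions as the subject of the clause embedded under 'announce'. Wh-movement fronts it, leaving a gap right after 'announce':
Who did Felix order the nurse to announce ___ would hide the painting on the desk despite the objections?
'announce' is word 8.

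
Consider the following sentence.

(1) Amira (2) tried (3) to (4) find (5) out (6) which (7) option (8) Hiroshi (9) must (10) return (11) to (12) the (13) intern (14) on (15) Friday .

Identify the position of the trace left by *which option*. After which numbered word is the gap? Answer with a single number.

Underlying clause: Hiroshi must return which option to the intern on Friday.
'which option' is the direct object of 'return'. Wh-movement fronts it, leaving a gap right after 'return':
Amira tried to find out which option Hiroshi must return ___ to the intern on Friday.
'return' is word 10.

10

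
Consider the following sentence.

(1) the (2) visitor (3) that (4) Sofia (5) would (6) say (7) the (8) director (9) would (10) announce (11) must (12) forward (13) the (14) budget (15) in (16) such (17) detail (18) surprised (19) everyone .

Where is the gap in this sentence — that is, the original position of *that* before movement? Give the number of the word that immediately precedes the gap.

'that' functions as the subject of the clause embedded under 'announce'. It moves to the left edge, and the trace sits right after 'announce':
The visitor that Sofia would say the director would announce ___ must forward the budget in such detail surprised everyone.
'announce' is word 10.

10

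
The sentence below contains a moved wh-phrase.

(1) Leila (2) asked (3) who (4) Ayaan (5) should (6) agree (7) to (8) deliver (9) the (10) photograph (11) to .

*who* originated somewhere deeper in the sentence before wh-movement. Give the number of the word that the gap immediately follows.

Before movement: Ayaan should agree to deliver the photograph to who.
'who' functions as the object of the preposition 'to' (recipient of 'deliver'). Fronting leaves a gap immediately after 'to':
Leila asked who Ayaan should agree to deliver the photograph to ___.
'to' is word 11.

11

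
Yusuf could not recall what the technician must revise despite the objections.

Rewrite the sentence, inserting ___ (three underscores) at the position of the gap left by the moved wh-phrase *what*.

In situ: The technician must revise what despite the objections.
'what' is the direct object of 'revise'. The gap is right after 'revise'.

Yusuf could not recall what the technician must revise ___ despite the objections.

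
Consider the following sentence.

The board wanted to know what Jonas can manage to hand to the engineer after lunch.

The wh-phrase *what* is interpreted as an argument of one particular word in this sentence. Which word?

Underlying clause: Jonas can manage to hand what to the engineer after lunch.
'what' is the direct object of 'hand'. Fronting leaves a gap immediately after 'hand':
The board wanted to know what Jonas can manage to hand ___ to the engineer after lunch.

hand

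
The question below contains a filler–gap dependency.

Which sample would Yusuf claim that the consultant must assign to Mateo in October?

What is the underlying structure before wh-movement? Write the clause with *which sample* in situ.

The filler 'which sample' is interpreted as the direct object of 'assign'. It moves to the left edge, and the trace sits right after 'assign':
Which sample would Yusuf claim that the consultant must assign ___ to Mateo in October?

Yusuf would claim that the consultant must assign which sample to Mateo in October.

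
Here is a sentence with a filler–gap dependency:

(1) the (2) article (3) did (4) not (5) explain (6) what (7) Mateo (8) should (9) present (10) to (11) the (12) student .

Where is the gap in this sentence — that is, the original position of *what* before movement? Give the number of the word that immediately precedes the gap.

9

Pre-movement form: Mateo should present what to the student.
'what' is the direct object of 'present'. Wh-movement fronts it, leaving a gap right after 'present':
The article did not explain what Mateo should present ___ to the student.
'present' is word 9.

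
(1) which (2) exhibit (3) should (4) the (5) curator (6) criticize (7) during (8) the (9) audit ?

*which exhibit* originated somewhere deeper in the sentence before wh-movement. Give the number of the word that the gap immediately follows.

6

In situ: The curator should criticize which exhibit during the audit.
'which exhibit' functions as the direct object of 'criticize'. Wh-movement fronts it, leaving a gap right after 'criticize':
Which exhibit should the curator criticize ___ during the audit?
'criticize' is word 6.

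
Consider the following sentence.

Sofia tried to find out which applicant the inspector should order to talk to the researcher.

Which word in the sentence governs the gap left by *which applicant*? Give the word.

order

Pre-movement form: The inspector should order which applicant to talk to the researcher.
'which applicant' is the direct object of 'order'. It moves to the left edge, and the trace sits right after 'order':
Sofia tried to find out which applicant the inspector should order ___ to talk to the researcher.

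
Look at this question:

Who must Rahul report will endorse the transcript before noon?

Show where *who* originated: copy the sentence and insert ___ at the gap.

Who must Rahul report ___ will endorse the transcript before noon?

In situ: Rahul must report who will endorse the transcript before noon.
'who' functions as the subject of the clause embedded under 'report'. The gap is right after 'report'.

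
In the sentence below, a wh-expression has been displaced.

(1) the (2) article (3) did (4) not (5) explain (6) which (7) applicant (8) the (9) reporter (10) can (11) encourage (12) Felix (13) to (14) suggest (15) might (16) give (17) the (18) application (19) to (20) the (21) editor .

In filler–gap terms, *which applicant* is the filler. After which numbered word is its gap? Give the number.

Before movement: The reporter can encourage Felix to suggest which applicant might give the application to the editor.
'which applicant' functions as the subject of the clause embedded under 'suggest'. Fronting leaves a gap immediately after 'suggest':
The article did not explain which applicant the reporter can encourage Felix to suggest ___ might give the application to the editor.
'suggest' is word 14.

14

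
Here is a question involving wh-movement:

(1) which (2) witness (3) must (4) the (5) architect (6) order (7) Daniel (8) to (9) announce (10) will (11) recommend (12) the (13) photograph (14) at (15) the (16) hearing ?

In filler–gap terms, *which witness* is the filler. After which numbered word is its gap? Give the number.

In situ: The architect must order Daniel to announce which witness will recommend the photograph at the hearing.
The filler 'which witness' is interpreted as the subject of the clause embedded under 'announce'. Fronting leaves a gap immediately after 'announce':
Which witness must the architect order Daniel to announce ___ will recommend the photograph at the hearing?
'announce' is word 9.

9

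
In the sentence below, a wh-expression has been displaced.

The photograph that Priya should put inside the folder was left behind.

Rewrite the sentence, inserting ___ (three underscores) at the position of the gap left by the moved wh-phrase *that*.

'that' is the direct object of 'put'. The gap is right after 'put'.

The photograph that Priya should put ___ inside the folder was left behind.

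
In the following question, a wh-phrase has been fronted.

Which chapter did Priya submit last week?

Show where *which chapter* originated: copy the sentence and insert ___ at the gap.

Before movement: Priya did submit which chapter last week.
'which chapter' is the direct object of 'submit'. The gap is right after 'submit'.

Which chapter did Priya submit ___ last week?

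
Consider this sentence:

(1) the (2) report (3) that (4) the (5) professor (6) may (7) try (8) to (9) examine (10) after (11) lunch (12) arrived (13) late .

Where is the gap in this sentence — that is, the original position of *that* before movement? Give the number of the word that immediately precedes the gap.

'that' is the direct object of 'examine'. It moves to the left edge, and the trace sits right after 'examine':
The report that the professor may try to examine ___ after lunch arrived late.
'examine' is word 9.

9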